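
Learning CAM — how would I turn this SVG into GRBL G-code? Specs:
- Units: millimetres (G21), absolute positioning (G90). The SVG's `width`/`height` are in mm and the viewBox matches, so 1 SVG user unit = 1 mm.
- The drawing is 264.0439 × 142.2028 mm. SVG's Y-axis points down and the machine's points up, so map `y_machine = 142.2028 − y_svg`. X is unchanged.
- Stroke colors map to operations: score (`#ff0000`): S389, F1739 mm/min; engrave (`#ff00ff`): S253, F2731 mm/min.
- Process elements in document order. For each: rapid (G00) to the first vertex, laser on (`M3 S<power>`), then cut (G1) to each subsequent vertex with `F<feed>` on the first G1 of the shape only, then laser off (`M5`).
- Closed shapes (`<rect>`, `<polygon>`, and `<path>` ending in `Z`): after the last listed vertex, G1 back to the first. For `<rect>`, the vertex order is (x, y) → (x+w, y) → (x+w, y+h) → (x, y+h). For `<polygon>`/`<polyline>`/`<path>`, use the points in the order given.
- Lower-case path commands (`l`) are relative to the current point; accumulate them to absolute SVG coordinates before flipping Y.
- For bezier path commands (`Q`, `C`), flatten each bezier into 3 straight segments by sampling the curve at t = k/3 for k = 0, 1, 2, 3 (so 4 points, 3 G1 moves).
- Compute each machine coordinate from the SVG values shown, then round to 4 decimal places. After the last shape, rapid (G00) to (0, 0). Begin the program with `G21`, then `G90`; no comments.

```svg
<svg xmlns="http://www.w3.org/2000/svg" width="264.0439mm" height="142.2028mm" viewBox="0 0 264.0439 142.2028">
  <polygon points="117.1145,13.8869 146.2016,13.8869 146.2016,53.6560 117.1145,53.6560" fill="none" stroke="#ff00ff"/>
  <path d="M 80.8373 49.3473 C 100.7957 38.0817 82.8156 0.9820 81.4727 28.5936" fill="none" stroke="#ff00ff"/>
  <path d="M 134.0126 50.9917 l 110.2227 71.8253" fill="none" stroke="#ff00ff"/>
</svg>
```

G21
G90
G00 X117.1145 Y128.3159
M3 S253
G1 X146.2016 Y128.3159 F2731
G1 X146.2016 Y88.5468
G1 X117.1145 Y88.5468
G1 X117.1145 Y128.3159
M5
G00 X80.8373 Y92.8555
M3 S253
G1 X90.1709 Y109.3789 F2731
G1 X86.3400 Y123.0039
G1 X81.4727 Y113.6092
M5
G00 X134.0126 Y91.2111
M3 S253
G1 X244.2353 Y19.3858 F2731
M5
G00 X0.0000 Y0.0000

viewBox `0 0 264.0439 142.2028` with mm width/height → 1 unit = 1 mm. Flip: y_m = 142.2028 − y_svg.

**Shape 1** — `<polygon>` rectangle, stroke `#ff00ff` → engrave (S253, F2731). Machine vertices: (117.1145,128.3159) → (146.2016,128.3159) → (146.2016,88.5468) → (117.1145,88.5468) → (117.1145,128.3159). Closed: final G1 returns to the first vertex.

**Shape 2** — `<path>` cubic bezier, stroke `#ff00ff` → engrave (S253, F2731). Control points (SVG): P0=(80.8373,49.3473), P1=(100.7957,38.0817), P2=(82.8156,0.9820), P3=(81.4727,28.5936); sampled at t=k/3. Machine vertices: (80.8373,92.8555) → (90.1709,109.3789) → (86.3400,123.0039) → (81.4727,113.6092). Open path.

**Shape 3** — `<path>` line segment, stroke `#ff00ff` → engrave (S253, F2731). Machine vertices: (134.0126,91.2111) → (244.2353,19.3858). Open path.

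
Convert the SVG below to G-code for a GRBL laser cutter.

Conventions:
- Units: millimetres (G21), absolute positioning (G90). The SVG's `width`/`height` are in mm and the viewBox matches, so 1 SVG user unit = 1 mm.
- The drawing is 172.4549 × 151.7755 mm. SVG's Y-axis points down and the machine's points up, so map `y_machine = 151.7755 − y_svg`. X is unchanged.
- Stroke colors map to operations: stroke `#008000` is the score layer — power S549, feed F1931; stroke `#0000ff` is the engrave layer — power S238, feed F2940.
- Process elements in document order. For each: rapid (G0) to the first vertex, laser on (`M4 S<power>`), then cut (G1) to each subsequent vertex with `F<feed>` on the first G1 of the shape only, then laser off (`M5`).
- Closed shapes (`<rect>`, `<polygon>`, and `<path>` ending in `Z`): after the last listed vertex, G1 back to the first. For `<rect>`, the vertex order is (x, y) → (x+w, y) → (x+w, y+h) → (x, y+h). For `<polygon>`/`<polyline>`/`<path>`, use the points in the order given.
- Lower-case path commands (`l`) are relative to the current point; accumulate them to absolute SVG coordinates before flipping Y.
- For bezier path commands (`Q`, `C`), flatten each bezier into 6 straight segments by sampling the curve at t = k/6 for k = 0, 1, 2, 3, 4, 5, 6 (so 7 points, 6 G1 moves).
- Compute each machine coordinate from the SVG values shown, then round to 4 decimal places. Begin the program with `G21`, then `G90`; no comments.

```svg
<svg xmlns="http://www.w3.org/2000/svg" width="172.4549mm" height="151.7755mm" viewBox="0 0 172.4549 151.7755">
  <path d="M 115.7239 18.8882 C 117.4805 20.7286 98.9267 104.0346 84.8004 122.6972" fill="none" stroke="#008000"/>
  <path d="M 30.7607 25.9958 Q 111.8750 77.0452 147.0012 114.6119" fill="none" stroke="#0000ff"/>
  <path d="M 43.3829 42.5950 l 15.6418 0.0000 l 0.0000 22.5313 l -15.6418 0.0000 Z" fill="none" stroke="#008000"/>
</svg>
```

1 u = 1 mm; y_m = 151.7755 − y.

[1] `<path>` cubic bezier, #008000→score S549 F1931: (115.7239,132.8873) → (115.0242,125.8547) → (111.6266,109.3031) → (106.2182,87.2911) → (99.4863,63.8773) → (92.1180,43.1201) → (84.8004,29.0783)

[2] `<path>` quadratic bezier, #0000ff→engrave S238 F2940: (30.7607,125.7797) → (56.5214,109.1378) → (79.7271,93.2448) → (100.3780,78.1010) → (118.4739,63.7061) → (134.0150,50.0604) → (147.0012,37.1636)

[3] `<path>` rectangle, #008000→score S549 F1931: (43.3829,109.1805) → (59.0247,109.1805) → (59.0247,86.6492) → (43.3829,86.6492) → (43.3829,109.1805) (closed)

G21
G90
G0 X115.7239 Y132.8873
M4 S549
G1 X115.0242 Y125.8547 F1931
G1 X111.6266 Y109.3031
G1 X106.2182 Y87.2911
G1 X99.4863 Y63.8773
G1 X92.1180 Y43.1201
G1 X84.8004 Y29.0783
M5
G0 X30.7607 Y125.7797
M4 S238
G1 X56.5214 Y109.1378 F2940
G1 X79.7271 Y93.2448
G1 X100.3780 Y78.1010
G1 X118.4739 Y63.7061
G1 X134.0150 Y50.0604
G1 X147.0012 Y37.1636
M5
G0 X43.3829 Y109.1805
M4 S549
G1 X59.0247 Y109.1805 F1931
G1 X59.0247 Y86.6492
G1 X43.3829 Y86.6492
G1 X43.3829 Y109.1805
M5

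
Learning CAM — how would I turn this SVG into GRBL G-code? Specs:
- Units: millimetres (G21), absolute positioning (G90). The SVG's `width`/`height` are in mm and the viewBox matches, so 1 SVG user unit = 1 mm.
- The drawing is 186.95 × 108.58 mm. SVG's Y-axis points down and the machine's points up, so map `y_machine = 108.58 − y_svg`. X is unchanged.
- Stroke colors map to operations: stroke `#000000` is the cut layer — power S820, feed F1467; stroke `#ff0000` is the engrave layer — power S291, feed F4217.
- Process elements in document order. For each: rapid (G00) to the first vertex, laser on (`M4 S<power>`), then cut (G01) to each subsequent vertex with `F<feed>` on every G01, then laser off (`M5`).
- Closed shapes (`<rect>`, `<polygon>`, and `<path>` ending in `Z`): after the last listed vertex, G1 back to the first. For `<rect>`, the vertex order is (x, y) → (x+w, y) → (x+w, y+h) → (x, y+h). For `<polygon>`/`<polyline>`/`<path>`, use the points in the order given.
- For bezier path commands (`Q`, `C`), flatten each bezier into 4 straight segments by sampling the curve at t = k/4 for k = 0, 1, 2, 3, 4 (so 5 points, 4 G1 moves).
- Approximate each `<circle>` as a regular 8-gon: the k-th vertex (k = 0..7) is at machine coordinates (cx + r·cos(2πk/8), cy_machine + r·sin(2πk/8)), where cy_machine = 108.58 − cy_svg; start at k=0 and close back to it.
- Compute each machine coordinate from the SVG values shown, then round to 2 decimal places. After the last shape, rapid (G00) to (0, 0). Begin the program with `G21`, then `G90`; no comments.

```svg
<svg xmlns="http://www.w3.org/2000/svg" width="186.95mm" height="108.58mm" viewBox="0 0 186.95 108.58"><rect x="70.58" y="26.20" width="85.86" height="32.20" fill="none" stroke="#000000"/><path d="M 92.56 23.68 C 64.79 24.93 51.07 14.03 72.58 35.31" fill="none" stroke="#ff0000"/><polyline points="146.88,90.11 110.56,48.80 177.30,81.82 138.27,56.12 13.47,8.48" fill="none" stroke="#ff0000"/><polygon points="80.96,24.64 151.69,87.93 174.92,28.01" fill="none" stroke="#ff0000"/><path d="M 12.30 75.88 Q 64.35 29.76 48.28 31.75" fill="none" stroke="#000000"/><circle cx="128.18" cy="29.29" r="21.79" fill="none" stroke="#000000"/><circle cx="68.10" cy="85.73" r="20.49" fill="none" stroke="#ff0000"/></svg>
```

G21
G90
G00 X70.58 Y82.38
M4 S820
G01 X156.44 Y82.38 F1467
G01 X156.44 Y50.18 F1467
G01 X70.58 Y50.18 F1467
G01 X70.58 Y82.38 F1467
M5
G00 X92.56 Y84.90
M4 S291
G01 X74.70 Y85.55 F4217
G01 X64.09 Y86.60 F4217
G01 X62.72 Y83.89 F4217
G01 X72.58 Y73.27 F4217
M5
G00 X146.88 Y18.47
M4 S291
G01 X110.56 Y59.78 F4217
G01 X177.30 Y26.76 F4217
G01 X138.27 Y52.46 F4217
G01 X13.47 Y100.10 F4217
M5
G00 X80.96 Y83.94
M4 S291
G01 X151.69 Y20.65 F4217
G01 X174.92 Y80.57 F4217
G01 X80.96 Y83.94 F4217
M5
G00 X12.30 Y32.70
M4 S820
G01 X34.07 Y52.75 F1467
G01 X47.32 Y66.79 F1467
G01 X52.06 Y74.82 F1467
G01 X48.28 Y76.83 F1467
M5
G00 X149.97 Y79.29
M4 S820
G01 X143.59 Y94.70 F1467
G01 X128.18 Y101.08 F1467
G01 X112.77 Y94.70 F1467
G01 X106.39 Y79.29 F1467
G01 X112.77 Y63.88 F1467
G01 X128.18 Y57.50 F1467
G01 X143.59 Y63.88 F1467
G01 X149.97 Y79.29 F1467
M5
G00 X88.59 Y22.85
M4 S291
G01 X82.59 Y37.34 F4217
G01 X68.10 Y43.34 F4217
G01 X53.61 Y37.34 F4217
G01 X47.61 Y22.85 F4217
G01 X53.61 Y8.36 F4217
G01 X68.10 Y2.36 F4217
G01 X82.59 Y8.36 F4217
G01 X88.59 Y22.85 F4217
M5
G00 X0.00 Y0.00

1 u = 1 mm; y_m = 108.58 − y.

[1] `<rect>` rectangle, #000000→cut S820 F1467: (70.58,82.38) → (156.44,82.38) → (156.44,50.18) → (70.58,50.18) → (70.58,82.38) (closed)

[2] `<path>` cubic bezier, #ff0000→engrave S291 F4217: (92.56,84.90) → (74.70,85.55) → (64.09,86.60) → (62.72,83.89) → (72.58,73.27)

[3] `<polyline>` open polyline, #ff0000→engrave S291 F4217: (146.88,18.47) → (110.56,59.78) → (177.30,26.76) → (138.27,52.46) → (13.47,100.10)

[4] `<polygon>` closed polygon, #ff0000→engrave S291 F4217: (80.96,83.94) → (151.69,20.65) → (174.92,80.57) → (80.96,83.94) (closed)

[5] `<path>` quadratic bezier, #000000→cut S820 F1467: (12.30,32.70) → (34.07,52.75) → (47.32,66.79) → (52.06,74.82) → (48.28,76.83)

[6] `<circle>` circle, #000000→cut S820 F1467: (149.97,79.29) → (143.59,94.70) → (128.18,101.08) → (112.77,94.70) → (106.39,79.29) → (112.77,63.88) → (128.18,57.50) → (143.59,63.88) → (149.97,79.29) (closed)

[7] `<circle>` circle, #ff0000→engrave S291 F4217: (88.59,22.85) → (82.59,37.34) → (68.10,43.34) → (53.61,37.34) → (47.61,22.85) → (53.61,8.36) → (68.10,2.36) → (82.59,8.36) → (88.59,22.85) (closed)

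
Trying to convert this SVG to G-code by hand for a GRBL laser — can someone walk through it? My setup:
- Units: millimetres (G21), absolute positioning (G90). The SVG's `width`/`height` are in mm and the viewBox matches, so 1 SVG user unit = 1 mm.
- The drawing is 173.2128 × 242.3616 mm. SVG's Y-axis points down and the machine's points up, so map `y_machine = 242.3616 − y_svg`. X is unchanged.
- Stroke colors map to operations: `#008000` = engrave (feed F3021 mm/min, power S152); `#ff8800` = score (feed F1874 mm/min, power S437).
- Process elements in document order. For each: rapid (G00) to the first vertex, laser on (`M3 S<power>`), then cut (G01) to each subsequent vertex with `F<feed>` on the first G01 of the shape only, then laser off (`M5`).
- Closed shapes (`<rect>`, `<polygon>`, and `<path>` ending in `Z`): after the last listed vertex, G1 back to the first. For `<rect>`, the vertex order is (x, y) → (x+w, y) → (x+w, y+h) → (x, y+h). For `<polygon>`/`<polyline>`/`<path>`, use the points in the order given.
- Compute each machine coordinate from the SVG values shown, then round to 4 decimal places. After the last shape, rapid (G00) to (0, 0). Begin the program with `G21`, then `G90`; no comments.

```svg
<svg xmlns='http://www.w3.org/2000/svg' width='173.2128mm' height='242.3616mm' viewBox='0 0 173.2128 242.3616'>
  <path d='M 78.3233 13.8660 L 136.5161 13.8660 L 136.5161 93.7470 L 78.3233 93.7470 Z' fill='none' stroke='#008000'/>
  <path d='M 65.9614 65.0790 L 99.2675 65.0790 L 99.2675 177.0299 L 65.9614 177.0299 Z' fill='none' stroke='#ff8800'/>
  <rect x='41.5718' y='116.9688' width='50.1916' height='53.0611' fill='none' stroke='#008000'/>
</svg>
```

Since the viewBox matches the mm dimensions, user units are millimetres directly. The only transform is the Y-flip y_m = 242.3616 − y_svg.

Shape 1 is a rectangle drawn with `<path>`. Its stroke #008000 means engrave at S152, F3021. After flipping Y the toolpath is (78.3233,228.4956) → (136.5161,228.4956) → (136.5161,148.6146) → (78.3233,148.6146) → (78.3233,228.4956), returning to the start.

Shape 2 is a rectangle drawn with `<path>`. Its stroke #ff8800 means score at S437, F1874. After flipping Y the toolpath is (65.9614,177.2826) → (99.2675,177.2826) → (99.2675,65.3317) → (65.9614,65.3317) → (65.9614,177.2826), returning to the start.

Shape 3 is a rectangle drawn with `<rect>`. Its stroke #008000 means engrave at S152, F3021. After flipping Y the toolpath is (41.5718,125.3928) → (91.7634,125.3928) → (91.7634,72.3317) → (41.5718,72.3317) → (41.5718,125.3928), returning to the start.

G21
G90
G00 X78.3233 Y228.4956
M3 S152
G01 X136.5161 Y228.4956 F3021
G01 X136.5161 Y148.6146
G01 X78.3233 Y148.6146
G01 X78.3233 Y228.4956
M5
G00 X65.9614 Y177.2826
M3 S437
G01 X99.2675 Y177.2826 F1874
G01 X99.2675 Y65.3317
G01 X65.9614 Y65.3317
G01 X65.9614 Y177.2826
M5
G00 X41.5718 Y125.3928
M3 S152
G01 X91.7634 Y125.3928 F3021
G01 X91.7634 Y72.3317
G01 X41.5718 Y72.3317
G01 X41.5718 Y125.3928
M5
G00 X0.0000 Y0.0000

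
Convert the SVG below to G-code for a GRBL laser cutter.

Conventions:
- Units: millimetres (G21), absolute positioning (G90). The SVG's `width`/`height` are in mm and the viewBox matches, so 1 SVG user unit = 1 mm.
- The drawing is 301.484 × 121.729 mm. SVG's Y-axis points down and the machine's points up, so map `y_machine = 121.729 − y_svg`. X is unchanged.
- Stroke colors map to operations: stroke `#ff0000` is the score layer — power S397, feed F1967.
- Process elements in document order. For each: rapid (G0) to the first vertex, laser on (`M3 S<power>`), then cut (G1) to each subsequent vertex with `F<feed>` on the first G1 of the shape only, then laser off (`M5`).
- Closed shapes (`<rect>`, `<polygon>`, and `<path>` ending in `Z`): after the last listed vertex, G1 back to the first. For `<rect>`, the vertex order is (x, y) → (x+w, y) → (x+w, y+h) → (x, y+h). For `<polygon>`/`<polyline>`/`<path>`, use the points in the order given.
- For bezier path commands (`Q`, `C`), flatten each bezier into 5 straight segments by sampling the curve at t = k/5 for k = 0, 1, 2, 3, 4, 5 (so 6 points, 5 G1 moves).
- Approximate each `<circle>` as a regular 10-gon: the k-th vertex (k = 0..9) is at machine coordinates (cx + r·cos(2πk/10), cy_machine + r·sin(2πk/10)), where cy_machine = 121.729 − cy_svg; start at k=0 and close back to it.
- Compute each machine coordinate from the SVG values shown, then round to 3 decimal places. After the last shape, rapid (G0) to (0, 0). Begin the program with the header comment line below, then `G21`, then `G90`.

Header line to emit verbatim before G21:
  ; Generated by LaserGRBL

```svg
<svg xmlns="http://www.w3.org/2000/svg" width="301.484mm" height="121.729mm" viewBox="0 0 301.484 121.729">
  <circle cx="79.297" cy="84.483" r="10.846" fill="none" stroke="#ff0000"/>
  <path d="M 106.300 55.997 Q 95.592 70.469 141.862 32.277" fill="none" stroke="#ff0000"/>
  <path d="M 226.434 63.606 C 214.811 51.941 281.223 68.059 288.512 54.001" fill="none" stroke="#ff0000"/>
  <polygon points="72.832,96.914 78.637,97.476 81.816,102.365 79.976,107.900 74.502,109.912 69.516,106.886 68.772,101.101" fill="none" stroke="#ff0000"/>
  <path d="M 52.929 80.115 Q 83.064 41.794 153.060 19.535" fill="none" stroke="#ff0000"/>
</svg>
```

; Generated by LaserGRBL
G21
G90
G0 X90.143 Y37.246
M3 S397
G1 X88.072 Y43.621 F1967
G1 X82.649 Y47.561
G1 X75.945 Y47.561
G1 X70.522 Y43.621
G1 X68.451 Y37.246
G1 X70.522 Y30.871
G1 X75.945 Y26.931
G1 X82.649 Y26.931
G1 X88.072 Y30.871
G1 X90.143 Y37.246
M5
G0 X106.300 Y65.732
M3 S397
G1 X104.296 Y62.050 F1967
G1 X106.850 Y62.581
G1 X113.962 Y67.325
G1 X125.633 Y76.282
G1 X141.862 Y89.452
M5
G0 X226.434 Y58.123
M3 S397
G1 X227.727 Y62.252 F1967
G1 X241.165 Y62.495
G1 X260.164 Y61.634
G1 X278.141 Y62.451
G1 X288.512 Y67.728
M5
G0 X72.832 Y24.815
M3 S397
G1 X78.637 Y24.253 F1967
G1 X81.816 Y19.364
G1 X79.976 Y13.829
G1 X74.502 Y11.817
G1 X69.516 Y14.843
G1 X68.772 Y20.628
G1 X72.832 Y24.815
M5
G0 X52.929 Y41.614
M3 S397
G1 X66.577 Y56.300 F1967
G1 X83.415 Y69.701
G1 X103.441 Y81.817
G1 X126.656 Y92.648
G1 X153.060 Y102.194
M5
G0 X0.000 Y0.000

1 u = 1 mm; y_m = 121.729 − y.

[1] `<circle>` circle, #ff0000→score S397 F1967: (90.143,37.246) → (88.072,43.621) → (82.649,47.561) → (75.945,47.561) → (70.522,43.621) → (68.451,37.246) → (70.522,30.871) → (75.945,26.931) → (82.649,26.931) → (88.072,30.871) → (90.143,37.246) (closed)

[2] `<path>` quadratic bezier, #ff0000→score S397 F1967: (106.300,65.732) → (104.296,62.050) → (106.850,62.581) → (113.962,67.325) → (125.633,76.282) → (141.862,89.452)

[3] `<path>` cubic bezier, #ff0000→score S397 F1967: (226.434,58.123) → (227.727,62.252) → (241.165,62.495) → (260.164,61.634) → (278.141,62.451) → (288.512,67.728)

[4] `<polygon>` regular polygon, #ff0000→score S397 F1967: (72.832,24.815) → (78.637,24.253) → (81.816,19.364) → (79.976,13.829) → (74.502,11.817) → (69.516,14.843) → (68.772,20.628) → (72.832,24.815) (closed)

[5] `<path>` quadratic bezier, #ff0000→score S397 F1967: (52.929,41.614) → (66.577,56.300) → (83.415,69.701) → (103.441,81.817) → (126.656,92.648) → (153.060,102.194)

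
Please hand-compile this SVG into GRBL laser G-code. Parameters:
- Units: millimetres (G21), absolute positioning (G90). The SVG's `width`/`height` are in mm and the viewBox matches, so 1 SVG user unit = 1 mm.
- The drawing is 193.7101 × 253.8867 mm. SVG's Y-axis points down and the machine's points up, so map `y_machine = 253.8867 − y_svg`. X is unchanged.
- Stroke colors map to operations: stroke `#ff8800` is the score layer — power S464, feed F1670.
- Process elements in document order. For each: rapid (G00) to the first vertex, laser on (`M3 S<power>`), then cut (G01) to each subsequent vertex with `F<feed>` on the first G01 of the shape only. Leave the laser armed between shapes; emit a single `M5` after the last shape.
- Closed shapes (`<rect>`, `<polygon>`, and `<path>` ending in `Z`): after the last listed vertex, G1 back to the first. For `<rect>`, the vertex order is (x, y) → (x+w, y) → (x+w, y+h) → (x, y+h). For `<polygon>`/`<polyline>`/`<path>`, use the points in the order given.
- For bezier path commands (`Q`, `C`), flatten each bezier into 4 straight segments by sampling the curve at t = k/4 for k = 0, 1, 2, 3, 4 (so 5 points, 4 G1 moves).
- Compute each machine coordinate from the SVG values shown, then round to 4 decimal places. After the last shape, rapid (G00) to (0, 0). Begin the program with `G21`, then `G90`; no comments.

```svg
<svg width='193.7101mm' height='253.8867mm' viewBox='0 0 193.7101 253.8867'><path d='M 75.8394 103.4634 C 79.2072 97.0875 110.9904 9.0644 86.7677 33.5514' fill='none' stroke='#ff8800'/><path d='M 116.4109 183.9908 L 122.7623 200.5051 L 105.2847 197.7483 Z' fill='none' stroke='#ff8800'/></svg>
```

viewBox `0 0 193.7101 253.8867` with mm width/height → 1 unit = 1 mm. Flip: y_m = 253.8867 − y_svg.

**Shape 1** — `<path>` cubic bezier, stroke `#ff8800` → score (S464, F1670). Control points (SVG): P0=(75.8394,103.4634), P1=(79.2072,97.0875), P2=(110.9904,9.0644), P3=(86.7677,33.5514); sampled at t=k/4. Machine vertices: (75.8394,150.4233) → (82.3741,167.4804) → (91.6500,196.9529) → (95.7527,220.6386) → (86.7677,220.3353). Open path.

**Shape 2** — `<path>` regular polygon, stroke `#ff8800` → score (S464, F1670). Machine vertices: (116.4109,69.8959) → (122.7623,53.3816) → (105.2847,56.1384) → (116.4109,69.8959). Closed: final G1 returns to the first vertex.

G21
G90
G00 X75.8394 Y150.4233
M3 S464
G01 X82.3741 Y167.4804 F1670
G01 X91.6500 Y196.9529
G01 X95.7527 Y220.6386
G01 X86.7677 Y220.3353
G00 X116.4109 Y69.8959
M3 S464
G01 X122.7623 Y53.3816 F1670
G01 X105.2847 Y56.1384
G01 X116.4109 Y69.8959
M5
G00 X0.0000 Y0.0000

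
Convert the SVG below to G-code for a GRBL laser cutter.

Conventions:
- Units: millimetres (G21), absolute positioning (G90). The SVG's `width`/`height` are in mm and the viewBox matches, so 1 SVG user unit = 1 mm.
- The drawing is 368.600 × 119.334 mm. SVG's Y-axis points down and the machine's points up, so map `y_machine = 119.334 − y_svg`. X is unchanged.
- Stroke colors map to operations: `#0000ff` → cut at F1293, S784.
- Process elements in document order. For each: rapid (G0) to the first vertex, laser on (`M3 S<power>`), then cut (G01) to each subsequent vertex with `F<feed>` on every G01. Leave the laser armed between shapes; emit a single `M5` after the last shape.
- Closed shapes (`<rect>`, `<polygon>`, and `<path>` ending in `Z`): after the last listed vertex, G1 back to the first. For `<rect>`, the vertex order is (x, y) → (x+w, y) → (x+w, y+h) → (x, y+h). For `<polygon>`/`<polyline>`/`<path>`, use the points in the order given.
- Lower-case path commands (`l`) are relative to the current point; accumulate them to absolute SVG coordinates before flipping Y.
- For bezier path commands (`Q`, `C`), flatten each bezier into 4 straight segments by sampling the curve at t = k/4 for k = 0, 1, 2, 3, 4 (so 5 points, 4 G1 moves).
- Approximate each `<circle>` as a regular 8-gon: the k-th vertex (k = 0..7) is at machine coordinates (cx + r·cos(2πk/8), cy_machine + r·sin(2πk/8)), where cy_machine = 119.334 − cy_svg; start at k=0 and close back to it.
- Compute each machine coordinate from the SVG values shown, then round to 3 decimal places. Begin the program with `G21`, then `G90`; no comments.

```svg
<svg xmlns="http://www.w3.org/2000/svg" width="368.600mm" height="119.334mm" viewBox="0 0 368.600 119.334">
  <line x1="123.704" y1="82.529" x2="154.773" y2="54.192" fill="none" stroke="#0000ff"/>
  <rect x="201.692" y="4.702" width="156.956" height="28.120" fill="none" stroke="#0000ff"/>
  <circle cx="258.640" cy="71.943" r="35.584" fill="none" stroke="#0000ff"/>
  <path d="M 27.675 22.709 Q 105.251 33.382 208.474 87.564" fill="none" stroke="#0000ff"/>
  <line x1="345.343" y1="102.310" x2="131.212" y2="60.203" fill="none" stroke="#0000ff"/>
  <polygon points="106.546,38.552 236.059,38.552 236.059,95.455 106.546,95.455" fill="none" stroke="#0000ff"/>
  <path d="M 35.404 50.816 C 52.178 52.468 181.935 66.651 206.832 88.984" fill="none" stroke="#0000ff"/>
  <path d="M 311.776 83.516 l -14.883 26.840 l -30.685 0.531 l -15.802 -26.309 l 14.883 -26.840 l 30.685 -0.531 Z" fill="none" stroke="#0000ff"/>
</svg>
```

G21
G90
G0 X123.704 Y36.805
M3 S784
G01 X154.773 Y65.142 F1293
G0 X201.692 Y114.632
M3 S784
G01 X358.648 Y114.632 F1293
G01 X358.648 Y86.512 F1293
G01 X201.692 Y86.512 F1293
G01 X201.692 Y114.632 F1293
G0 X294.224 Y47.391
M3 S784
G01 X283.802 Y72.553 F1293
G01 X258.640 Y82.975 F1293
G01 X233.478 Y72.553 F1293
G01 X223.056 Y47.391 F1293
G01 X233.478 Y22.229 F1293
G01 X258.640 Y11.807 F1293
G01 X283.802 Y22.229 F1293
G01 X294.224 Y47.391 F1293
G0 X27.675 Y96.625
M3 S784
G01 X68.066 Y88.569 F1293
G01 X111.663 Y75.075 F1293
G01 X158.465 Y56.142 F1293
G01 X208.474 Y31.770 F1293
G0 X345.343 Y17.024
M3 S784
G01 X131.212 Y59.131 F1293
G0 X106.546 Y80.782
M3 S784
G01 X236.059 Y80.782 F1293
G01 X236.059 Y23.879 F1293
G01 X106.546 Y23.879 F1293
G01 X106.546 Y80.782 F1293
G0 X35.404 Y68.518
M3 S784
G01 X65.765 Y64.998 F1293
G01 X118.072 Y57.189 F1293
G01 X171.902 Y45.503 F1293
G01 X206.832 Y30.350 F1293
G0 X311.776 Y35.818
M3 S784
G01 X296.893 Y8.978 F1293
G01 X266.208 Y8.447 F1293
G01 X250.406 Y34.756 F1293
G01 X265.289 Y61.596 F1293
G01 X295.974 Y62.127 F1293
G01 X311.776 Y35.818 F1293
M5

1 u = 1 mm; y_m = 119.334 − y.

[1] `<line>` line segment, #0000ff→cut S784 F1293: (123.704,36.805) → (154.773,65.142)

[2] `<rect>` rectangle, #0000ff→cut S784 F1293: (201.692,114.632) → (358.648,114.632) → (358.648,86.512) → (201.692,86.512) → (201.692,114.632) (closed)

[3] `<circle>` circle, #0000ff→cut S784 F1293: (294.224,47.391) → (283.802,72.553) → (258.640,82.975) → (233.478,72.553) → (223.056,47.391) → (233.478,22.229) → (258.640,11.807) → (283.802,22.229) → (294.224,47.391) (closed)

[4] `<path>` quadratic bezier, #0000ff→cut S784 F1293: (27.675,96.625) → (68.066,88.569) → (111.663,75.075) → (158.465,56.142) → (208.474,31.770)

[5] `<line>` line segment, #0000ff→cut S784 F1293: (345.343,17.024) → (131.212,59.131)

[6] `<polygon>` rectangle, #0000ff→cut S784 F1293: (106.546,80.782) → (236.059,80.782) → (236.059,23.879) → (106.546,23.879) → (106.546,80.782) (closed)

[7] `<path>` cubic bezier, #0000ff→cut S784 F1293: (35.404,68.518) → (65.765,64.998) → (118.072,57.189) → (171.902,45.503) → (206.832,30.350)

[8] `<path>` regular polygon, #0000ff→cut S784 F1293: (311.776,35.818) → (296.893,8.978) → (266.208,8.447) → (250.406,34.756) → (265.289,61.596) → (295.974,62.127) → (311.776,35.818) (closed)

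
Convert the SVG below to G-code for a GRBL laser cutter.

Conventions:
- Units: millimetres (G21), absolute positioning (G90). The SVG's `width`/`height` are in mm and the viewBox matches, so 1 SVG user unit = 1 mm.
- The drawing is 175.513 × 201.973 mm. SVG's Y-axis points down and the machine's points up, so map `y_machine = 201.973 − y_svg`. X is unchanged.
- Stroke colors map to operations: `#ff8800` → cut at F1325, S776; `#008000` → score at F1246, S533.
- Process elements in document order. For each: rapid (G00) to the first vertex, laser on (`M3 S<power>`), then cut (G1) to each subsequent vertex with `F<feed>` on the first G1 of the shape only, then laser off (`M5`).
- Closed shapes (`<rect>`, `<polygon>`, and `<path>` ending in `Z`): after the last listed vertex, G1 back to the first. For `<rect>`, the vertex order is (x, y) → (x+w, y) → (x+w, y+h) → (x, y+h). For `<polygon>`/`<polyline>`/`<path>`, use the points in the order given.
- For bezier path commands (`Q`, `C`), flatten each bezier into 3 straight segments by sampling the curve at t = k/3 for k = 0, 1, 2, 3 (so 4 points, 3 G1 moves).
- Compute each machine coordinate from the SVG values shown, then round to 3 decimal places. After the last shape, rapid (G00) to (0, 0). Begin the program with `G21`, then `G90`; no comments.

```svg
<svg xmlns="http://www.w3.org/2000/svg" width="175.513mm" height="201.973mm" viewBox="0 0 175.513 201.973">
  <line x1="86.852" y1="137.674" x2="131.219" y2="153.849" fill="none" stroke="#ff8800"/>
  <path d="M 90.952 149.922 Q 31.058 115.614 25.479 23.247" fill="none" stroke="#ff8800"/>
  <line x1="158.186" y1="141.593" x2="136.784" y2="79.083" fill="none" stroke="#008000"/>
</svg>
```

G21
G90
G00 X86.852 Y64.299
M3 S776
G1 X131.219 Y48.124 F1325
M5
G00 X90.952 Y52.051
M3 S776
G1 X57.058 Y81.374 F1325
G1 X35.233 Y123.599
G1 X25.479 Y178.726
M5
G00 X158.186 Y60.380
M3 S533
G1 X136.784 Y122.890 F1246
M5
G00 X0.000 Y0.000

Since the viewBox matches the mm dimensions, user units are millimetres directly. The only transform is the Y-flip y_m = 201.973 − y_svg.

Shape 1 is a line segment drawn with `<line>`. Its stroke #ff8800 means cut at S776, F1325. After flipping Y the toolpath is (86.852,64.299) → (131.219,48.124).

Shape 2 is a quadratic bezier drawn with `<path>`. Its stroke #ff8800 means cut at S776, F1325. After flipping Y the toolpath is (90.952,52.051) → (57.058,81.374) → (35.233,123.599) → (25.479,178.726).

Shape 3 is a line segment drawn with `<line>`. Its stroke #008000 means score at S533, F1246. After flipping Y the toolpath is (158.186,60.380) → (136.784,122.890).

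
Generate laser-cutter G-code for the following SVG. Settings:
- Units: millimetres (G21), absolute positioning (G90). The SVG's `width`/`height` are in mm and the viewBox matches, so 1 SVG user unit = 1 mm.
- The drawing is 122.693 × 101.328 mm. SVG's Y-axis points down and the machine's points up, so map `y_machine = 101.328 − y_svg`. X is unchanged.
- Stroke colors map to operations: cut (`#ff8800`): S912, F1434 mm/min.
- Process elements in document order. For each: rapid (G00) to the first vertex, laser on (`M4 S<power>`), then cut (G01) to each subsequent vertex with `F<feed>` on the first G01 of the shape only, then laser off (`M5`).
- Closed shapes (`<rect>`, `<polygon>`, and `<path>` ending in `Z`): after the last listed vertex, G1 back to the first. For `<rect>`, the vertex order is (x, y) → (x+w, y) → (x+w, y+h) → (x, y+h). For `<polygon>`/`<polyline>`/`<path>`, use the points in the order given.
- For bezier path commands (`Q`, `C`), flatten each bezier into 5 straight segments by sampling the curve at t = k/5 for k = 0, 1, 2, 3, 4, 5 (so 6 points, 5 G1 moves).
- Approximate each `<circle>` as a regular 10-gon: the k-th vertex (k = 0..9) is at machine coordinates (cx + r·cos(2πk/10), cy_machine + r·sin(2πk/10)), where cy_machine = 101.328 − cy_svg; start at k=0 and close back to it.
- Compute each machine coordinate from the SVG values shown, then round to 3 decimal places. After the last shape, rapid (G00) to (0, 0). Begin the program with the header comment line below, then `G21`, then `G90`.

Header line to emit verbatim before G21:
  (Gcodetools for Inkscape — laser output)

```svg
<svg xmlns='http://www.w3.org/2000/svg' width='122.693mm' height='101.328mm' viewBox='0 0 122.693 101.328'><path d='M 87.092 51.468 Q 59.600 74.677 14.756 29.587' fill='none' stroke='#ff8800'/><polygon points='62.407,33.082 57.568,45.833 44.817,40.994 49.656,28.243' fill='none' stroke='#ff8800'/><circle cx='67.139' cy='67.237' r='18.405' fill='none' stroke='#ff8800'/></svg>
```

(Gcodetools for Inkscape — laser output)
G21
G90
G00 X87.092 Y49.860
M4 S912
G01 X75.401 Y43.308 F1434
G01 X62.322 Y42.221
G01 X47.855 Y46.597
G01 X32.000 Y56.437
G01 X14.756 Y71.741
M5
G00 X62.407 Y68.246
M4 S912
G01 X57.568 Y55.495 F1434
G01 X44.817 Y60.334
G01 X49.656 Y73.085
G01 X62.407 Y68.246
M5
G00 X85.544 Y34.091
M4 S912
G01 X82.029 Y44.909 F1434
G01 X72.826 Y51.595
G01 X61.452 Y51.595
G01 X52.249 Y44.909
G01 X48.734 Y34.091
G01 X52.249 Y23.273
G01 X61.452 Y16.587
G01 X72.826 Y16.587
G01 X82.029 Y23.273
G01 X85.544 Y34.091
M5
G00 X0.000 Y0.000

1 u = 1 mm; y_m = 101.328 − y.

[1] `<path>` quadratic bezier, #ff8800→cut S912 F1434: (87.092,49.860) → (75.401,43.308) → (62.322,42.221) → (47.855,46.597) → (32.000,56.437) → (14.756,71.741)

[2] `<polygon>` regular polygon, #ff8800→cut S912 F1434: (62.407,68.246) → (57.568,55.495) → (44.817,60.334) → (49.656,73.085) → (62.407,68.246) (closed)

[3] `<circle>` circle, #ff8800→cut S912 F1434: (85.544,34.091) → (82.029,44.909) → (72.826,51.595) → (61.452,51.595) → (52.249,44.909) → (48.734,34.091) → (52.249,23.273) → (61.452,16.587) → (72.826,16.587) → (82.029,23.273) → (85.544,34.091) (closed)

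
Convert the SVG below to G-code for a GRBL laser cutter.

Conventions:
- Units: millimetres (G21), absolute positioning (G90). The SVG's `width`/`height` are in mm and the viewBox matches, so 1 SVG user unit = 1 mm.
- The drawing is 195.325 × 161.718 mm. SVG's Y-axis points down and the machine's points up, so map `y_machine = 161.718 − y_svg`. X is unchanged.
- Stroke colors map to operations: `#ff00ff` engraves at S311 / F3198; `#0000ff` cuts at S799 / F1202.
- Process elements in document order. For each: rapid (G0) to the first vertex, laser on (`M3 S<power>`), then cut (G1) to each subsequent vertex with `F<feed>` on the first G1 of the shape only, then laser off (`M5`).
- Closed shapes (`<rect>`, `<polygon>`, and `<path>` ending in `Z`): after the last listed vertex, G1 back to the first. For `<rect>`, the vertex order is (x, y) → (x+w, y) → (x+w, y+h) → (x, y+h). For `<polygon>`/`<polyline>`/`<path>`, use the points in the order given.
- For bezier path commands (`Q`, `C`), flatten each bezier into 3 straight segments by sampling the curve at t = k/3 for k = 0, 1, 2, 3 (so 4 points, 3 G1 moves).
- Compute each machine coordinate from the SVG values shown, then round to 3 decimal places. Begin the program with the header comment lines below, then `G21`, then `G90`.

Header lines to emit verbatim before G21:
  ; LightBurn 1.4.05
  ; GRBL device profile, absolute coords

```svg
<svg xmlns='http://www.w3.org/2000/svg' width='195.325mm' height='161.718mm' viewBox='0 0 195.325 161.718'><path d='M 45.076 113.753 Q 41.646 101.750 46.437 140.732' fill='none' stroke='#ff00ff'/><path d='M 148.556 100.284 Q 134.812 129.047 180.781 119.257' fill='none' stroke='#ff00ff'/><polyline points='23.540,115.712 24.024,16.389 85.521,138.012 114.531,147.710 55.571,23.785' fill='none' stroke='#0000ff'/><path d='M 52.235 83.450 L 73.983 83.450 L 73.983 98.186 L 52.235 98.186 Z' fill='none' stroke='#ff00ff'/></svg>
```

; LightBurn 1.4.05
; GRBL device profile, absolute coords
G21
G90
G0 X45.076 Y47.965
M3 S311
G1 X43.703 Y50.302 F3198
G1 X44.156 Y41.309
G1 X46.437 Y20.986
M5
G0 X148.556 Y61.434
M3 S311
G1 X146.028 Y46.542 F3198
G1 X156.770 Y40.218
G1 X180.781 Y42.461
M5
G0 X23.540 Y46.006
M3 S799
G1 X24.024 Y145.329 F1202
G1 X85.521 Y23.706
G1 X114.531 Y14.008
G1 X55.571 Y137.933
M5
G0 X52.235 Y78.268
M3 S311
G1 X73.983 Y78.268 F3198
G1 X73.983 Y63.532
G1 X52.235 Y63.532
G1 X52.235 Y78.268
M5

Since the viewBox matches the mm dimensions, user units are millimetres directly. The only transform is the Y-flip y_m = 161.718 − y_svg.

Shape 1 is a quadratic bezier drawn with `<path>`. Its stroke #ff00ff means engrave at S311, F3198. After flipping Y the toolpath is (45.076,47.965) → (43.703,50.302) → (44.156,41.309) → (46.437,20.986).

Shape 2 is a quadratic bezier drawn with `<path>`. Its stroke #ff00ff means engrave at S311, F3198. After flipping Y the toolpath is (148.556,61.434) → (146.028,46.542) → (156.770,40.218) → (180.781,42.461).

Shape 3 is a open polyline drawn with `<polyline>`. Its stroke #0000ff means cut at S799, F1202. After flipping Y the toolpath is (23.540,46.006) → (24.024,145.329) → (85.521,23.706) → (114.531,14.008) → (55.571,137.933).

Shape 4 is a rectangle drawn with `<path>`. Its stroke #ff00ff means engrave at S311, F3198. After flipping Y the toolpath is (52.235,78.268) → (73.983,78.268) → (73.983,63.532) → (52.235,63.532) → (52.235,78.268), returning to the start.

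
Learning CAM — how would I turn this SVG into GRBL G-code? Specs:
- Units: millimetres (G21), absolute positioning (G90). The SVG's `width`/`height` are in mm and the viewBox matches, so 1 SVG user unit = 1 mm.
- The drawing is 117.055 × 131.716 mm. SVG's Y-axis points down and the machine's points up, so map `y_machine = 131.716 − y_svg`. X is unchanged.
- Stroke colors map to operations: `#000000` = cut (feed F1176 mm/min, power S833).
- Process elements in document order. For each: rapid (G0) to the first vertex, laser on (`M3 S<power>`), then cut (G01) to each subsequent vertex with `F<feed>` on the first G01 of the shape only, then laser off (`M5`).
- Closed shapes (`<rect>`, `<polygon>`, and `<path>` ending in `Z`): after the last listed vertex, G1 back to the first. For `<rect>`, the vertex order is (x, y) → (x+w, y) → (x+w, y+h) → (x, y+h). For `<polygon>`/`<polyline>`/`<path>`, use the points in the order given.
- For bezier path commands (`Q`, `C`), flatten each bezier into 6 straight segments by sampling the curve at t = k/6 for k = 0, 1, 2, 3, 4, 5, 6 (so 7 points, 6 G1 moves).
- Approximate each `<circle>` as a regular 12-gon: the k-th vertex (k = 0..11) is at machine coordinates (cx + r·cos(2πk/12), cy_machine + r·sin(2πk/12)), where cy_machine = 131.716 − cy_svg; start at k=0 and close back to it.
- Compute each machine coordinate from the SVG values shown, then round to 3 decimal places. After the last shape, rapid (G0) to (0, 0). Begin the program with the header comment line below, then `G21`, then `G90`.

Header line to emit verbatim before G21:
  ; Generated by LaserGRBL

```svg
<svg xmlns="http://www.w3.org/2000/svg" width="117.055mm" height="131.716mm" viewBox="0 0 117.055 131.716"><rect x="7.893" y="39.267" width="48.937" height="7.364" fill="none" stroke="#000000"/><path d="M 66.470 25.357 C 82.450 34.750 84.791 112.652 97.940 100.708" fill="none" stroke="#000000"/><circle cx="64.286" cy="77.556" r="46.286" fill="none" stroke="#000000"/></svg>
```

; Generated by LaserGRBL
G21
G90
G0 X7.893 Y92.449
M3 S833
G01 X56.830 Y92.449 F1176
G01 X56.830 Y85.085
G01 X7.893 Y85.085
G01 X7.893 Y92.449
M5
G0 X66.470 Y106.359
M3 S833
G01 X73.437 Y96.687 F1176
G01 X78.809 Y79.995
G01 X83.267 Y60.682
G01 X87.488 Y43.148
G01 X92.153 Y31.790
G01 X97.940 Y31.008
M5
G0 X110.572 Y54.160
M3 S833
G01 X104.371 Y77.303 F1176
G01 X87.429 Y94.245
G01 X64.286 Y100.446
G01 X41.143 Y94.245
G01 X24.201 Y77.303
G01 X18.000 Y54.160
G01 X24.201 Y31.017
G01 X41.143 Y14.075
G01 X64.286 Y7.874
G01 X87.429 Y14.075
G01 X104.371 Y31.017
G01 X110.572 Y54.160
M5
G0 X0.000 Y0.000

1 u = 1 mm; y_m = 131.716 − y.

[1] `<rect>` rectangle, #000000→cut S833 F1176: (7.893,92.449) → (56.830,92.449) → (56.830,85.085) → (7.893,85.085) → (7.893,92.449) (closed)

[2] `<path>` cubic bezier, #000000→cut S833 F1176: (66.470,106.359) → (73.437,96.687) → (78.809,79.995) → (83.267,60.682) → (87.488,43.148) → (92.153,31.790) → (97.940,31.008)

[3] `<circle>` circle, #000000→cut S833 F1176: (110.572,54.160) → (104.371,77.303) → (87.429,94.245) → (64.286,100.446) → (41.143,94.245) → (24.201,77.303) → (18.000,54.160) → (24.201,31.017) → (41.143,14.075) → (64.286,7.874) → (87.429,14.075) → (104.371,31.017) → (110.572,54.160) (closed)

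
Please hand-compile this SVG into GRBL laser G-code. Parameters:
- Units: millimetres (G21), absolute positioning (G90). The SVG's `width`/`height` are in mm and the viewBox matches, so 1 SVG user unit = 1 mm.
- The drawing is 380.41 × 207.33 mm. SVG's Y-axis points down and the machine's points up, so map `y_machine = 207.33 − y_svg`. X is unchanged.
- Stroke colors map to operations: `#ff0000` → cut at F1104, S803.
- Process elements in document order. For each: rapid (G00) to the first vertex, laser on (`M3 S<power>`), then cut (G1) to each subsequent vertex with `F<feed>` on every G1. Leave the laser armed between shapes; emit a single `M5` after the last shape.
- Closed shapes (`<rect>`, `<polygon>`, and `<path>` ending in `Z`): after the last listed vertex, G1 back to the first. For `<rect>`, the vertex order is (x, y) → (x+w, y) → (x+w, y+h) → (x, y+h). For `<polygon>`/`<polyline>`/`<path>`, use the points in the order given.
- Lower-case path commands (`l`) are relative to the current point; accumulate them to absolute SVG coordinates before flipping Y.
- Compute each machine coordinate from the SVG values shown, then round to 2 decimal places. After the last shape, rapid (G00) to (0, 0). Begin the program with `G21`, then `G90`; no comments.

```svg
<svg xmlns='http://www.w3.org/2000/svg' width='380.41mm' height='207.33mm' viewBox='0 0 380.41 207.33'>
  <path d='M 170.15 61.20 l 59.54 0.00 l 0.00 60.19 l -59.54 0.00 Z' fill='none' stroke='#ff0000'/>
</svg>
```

G21
G90
G00 X170.15 Y146.13
M3 S803
G1 X229.69 Y146.13 F1104
G1 X229.69 Y85.94 F1104
G1 X170.15 Y85.94 F1104
G1 X170.15 Y146.13 F1104
M5
G00 X0.00 Y0.00

1 u = 1 mm; y_m = 207.33 − y.

[1] `<path>` rectangle, #ff0000→cut S803 F1104: (170.15,146.13) → (229.69,146.13) → (229.69,85.94) → (170.15,85.94) → (170.15,146.13) (closed)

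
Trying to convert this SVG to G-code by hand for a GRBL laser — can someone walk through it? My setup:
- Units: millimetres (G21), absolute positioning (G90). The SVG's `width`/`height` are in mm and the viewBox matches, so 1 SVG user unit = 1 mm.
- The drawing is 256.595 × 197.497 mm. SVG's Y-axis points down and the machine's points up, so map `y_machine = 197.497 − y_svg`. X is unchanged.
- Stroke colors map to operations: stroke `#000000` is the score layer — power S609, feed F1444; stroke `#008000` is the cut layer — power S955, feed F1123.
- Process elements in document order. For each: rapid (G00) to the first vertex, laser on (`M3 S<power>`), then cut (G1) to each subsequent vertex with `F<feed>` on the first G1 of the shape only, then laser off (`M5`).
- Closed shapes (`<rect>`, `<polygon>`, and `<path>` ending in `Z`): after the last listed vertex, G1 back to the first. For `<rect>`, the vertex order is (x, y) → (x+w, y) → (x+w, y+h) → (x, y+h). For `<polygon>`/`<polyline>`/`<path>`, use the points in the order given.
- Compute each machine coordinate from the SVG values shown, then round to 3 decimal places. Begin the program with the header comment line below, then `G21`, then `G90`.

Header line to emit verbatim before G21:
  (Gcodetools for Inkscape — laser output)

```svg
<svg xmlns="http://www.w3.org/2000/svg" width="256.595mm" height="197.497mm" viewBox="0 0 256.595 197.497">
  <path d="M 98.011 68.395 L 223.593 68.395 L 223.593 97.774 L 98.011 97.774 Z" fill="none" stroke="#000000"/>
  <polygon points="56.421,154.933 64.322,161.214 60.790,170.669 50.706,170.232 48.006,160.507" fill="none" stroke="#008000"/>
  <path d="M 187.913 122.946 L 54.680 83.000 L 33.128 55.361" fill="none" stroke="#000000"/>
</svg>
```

1 u = 1 mm; y_m = 197.497 − y.

[1] `<path>` rectangle, #000000→score S609 F1444: (98.011,129.102) → (223.593,129.102) → (223.593,99.723) → (98.011,99.723) → (98.011,129.102) (closed)

[2] `<polygon>` regular polygon, #008000→cut S955 F1123: (56.421,42.564) → (64.322,36.283) → (60.790,26.828) → (50.706,27.265) → (48.006,36.990) → (56.421,42.564) (closed)

[3] `<path>` open polyline, #000000→score S609 F1444: (187.913,74.551) → (54.680,114.497) → (33.128,142.136)

(Gcodetools for Inkscape — laser output)
G21
G90
G00 X98.011 Y129.102
M3 S609
G1 X223.593 Y129.102 F1444
G1 X223.593 Y99.723
G1 X98.011 Y99.723
G1 X98.011 Y129.102
M5
G00 X56.421 Y42.564
M3 S955
G1 X64.322 Y36.283 F1123
G1 X60.790 Y26.828
G1 X50.706 Y27.265
G1 X48.006 Y36.990
G1 X56.421 Y42.564
M5
G00 X187.913 Y74.551
M3 S609
G1 X54.680 Y114.497 F1444
G1 X33.128 Y142.136
M5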